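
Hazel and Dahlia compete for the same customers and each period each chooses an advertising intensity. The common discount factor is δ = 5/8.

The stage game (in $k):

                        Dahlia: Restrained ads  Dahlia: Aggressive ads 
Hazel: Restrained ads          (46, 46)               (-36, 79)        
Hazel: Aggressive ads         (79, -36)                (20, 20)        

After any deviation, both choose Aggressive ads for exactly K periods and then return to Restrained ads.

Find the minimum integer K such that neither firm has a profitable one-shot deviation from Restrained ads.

4

No profitable deviation requires (46−20)(δ+…+δ^K) ≥ 79−46, i.e. δ+…+δ^K ≥ 33/26 ≈ 1.2692.
With δ = 5/8, the partial sums are K=1: 0.6250, K=2: 1.0156, K=3: 1.2598, K=4: 1.4124.
K = 4 is the first length at which the sum reaches 1.2692.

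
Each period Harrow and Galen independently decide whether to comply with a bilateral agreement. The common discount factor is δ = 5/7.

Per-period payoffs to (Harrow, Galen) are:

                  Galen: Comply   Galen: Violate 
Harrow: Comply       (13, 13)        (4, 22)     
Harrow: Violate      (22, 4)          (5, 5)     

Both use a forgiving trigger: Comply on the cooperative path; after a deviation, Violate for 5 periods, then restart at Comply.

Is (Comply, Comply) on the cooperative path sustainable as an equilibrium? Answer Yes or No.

Comparing payoff streams over the 6 periods until play realigns: cooperate → 13(1+δ+…+δ^5); deviate → 22 + 5(δ+…+δ^5).
Cooperation is sustained iff (13−5)(δ+…+δ^5) ≥ 22−13.
δ+…+δ^5 = 5/7·(1−(5/7)^5)/(1−5/7) = 2.0352, and (22−13)/(13−5) = 1.1250.
2.0352 ≥ 1.1250, so cooperation is sustainable.

Yes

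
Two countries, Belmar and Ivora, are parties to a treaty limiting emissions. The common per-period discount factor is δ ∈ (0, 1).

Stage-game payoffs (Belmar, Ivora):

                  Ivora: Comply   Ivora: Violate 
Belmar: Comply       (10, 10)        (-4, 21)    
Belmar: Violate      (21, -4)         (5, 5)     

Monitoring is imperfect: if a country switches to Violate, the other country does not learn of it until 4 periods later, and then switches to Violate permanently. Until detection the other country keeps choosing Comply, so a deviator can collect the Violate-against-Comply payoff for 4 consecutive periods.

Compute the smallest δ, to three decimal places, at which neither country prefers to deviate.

0.911

A deviator earns 21 for 4 periods, then 5 forever; cooperating earns 10 forever. Multiplying the IC by (1−δ):
10 ≥ 21(1−δ^4) + 5δ^4, so 16·δ^4 ≥ 11 and δ^4 ≥ 11/16.
δ ≥ (11/16)^(1/4) ≈ 0.911.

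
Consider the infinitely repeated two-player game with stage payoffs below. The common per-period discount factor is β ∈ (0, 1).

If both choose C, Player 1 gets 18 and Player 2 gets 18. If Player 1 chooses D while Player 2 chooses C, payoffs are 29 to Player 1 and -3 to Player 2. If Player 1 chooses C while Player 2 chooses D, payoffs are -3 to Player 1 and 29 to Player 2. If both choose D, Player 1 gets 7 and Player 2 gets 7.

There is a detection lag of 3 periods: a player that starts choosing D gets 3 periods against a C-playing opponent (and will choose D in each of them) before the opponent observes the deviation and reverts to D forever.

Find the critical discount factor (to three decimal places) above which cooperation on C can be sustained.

The best deviation is to choose D for all 3 undetected periods, earning 29 each, then 7 forever once detected.
Deviation value: 29(1−β^3)/(1−β) + 7β^3/(1−β); cooperation value: 18/(1−β).
IC: 18 ≥ 29(1−β^3) + 7β^3 = 29 − 22β^3.
So β^3 ≥ 11/22 = 1/2, giving β ≥ (1/2)^(1/3) ≈ 0.794.

0.794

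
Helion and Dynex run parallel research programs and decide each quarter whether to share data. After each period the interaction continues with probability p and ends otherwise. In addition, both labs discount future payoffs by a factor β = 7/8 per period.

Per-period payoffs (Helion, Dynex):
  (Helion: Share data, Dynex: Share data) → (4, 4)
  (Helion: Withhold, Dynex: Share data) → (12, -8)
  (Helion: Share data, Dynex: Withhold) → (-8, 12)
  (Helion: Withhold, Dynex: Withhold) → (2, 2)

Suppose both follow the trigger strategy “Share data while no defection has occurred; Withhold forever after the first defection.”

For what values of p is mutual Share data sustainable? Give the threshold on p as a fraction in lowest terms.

Expected continuation weight on next period's payoff is β·p = 7/8·p, which plays the role of the discount factor.
Cooperation requires 7/8·p ≥ (12−4)/(12−2) = 4/5, hence p ≥ 32/35.

32/35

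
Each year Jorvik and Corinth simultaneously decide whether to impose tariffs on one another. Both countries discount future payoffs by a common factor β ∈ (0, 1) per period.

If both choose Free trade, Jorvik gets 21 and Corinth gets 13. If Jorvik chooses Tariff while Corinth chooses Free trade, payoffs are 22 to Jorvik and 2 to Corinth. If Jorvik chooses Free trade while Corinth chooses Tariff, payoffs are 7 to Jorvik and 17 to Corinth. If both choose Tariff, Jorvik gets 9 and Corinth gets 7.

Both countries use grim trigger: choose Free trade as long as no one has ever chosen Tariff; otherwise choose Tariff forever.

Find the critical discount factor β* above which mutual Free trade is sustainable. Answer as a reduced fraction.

For Jorvik: deviation gain 22−21 = 1, per-period punishment loss 21−9 = 12. IC gives β ≥ 1/13.
For Corinth: gain 4, loss 6 per period, so β ≥ 4/10 = 2/5.
The tighter constraint is Corinth's, so cooperation needs β ≥ 2/5.

2/5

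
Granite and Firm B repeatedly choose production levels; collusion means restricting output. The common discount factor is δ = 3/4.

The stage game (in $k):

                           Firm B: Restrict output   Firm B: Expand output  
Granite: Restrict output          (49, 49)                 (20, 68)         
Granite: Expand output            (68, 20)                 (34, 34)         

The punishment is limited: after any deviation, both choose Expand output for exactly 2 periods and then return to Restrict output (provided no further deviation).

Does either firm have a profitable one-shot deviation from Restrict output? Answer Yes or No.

No

A one-shot deviation gives 68 now, then 34 for 2 periods, then back to 49.
Gain from deviating: (68−49) today; loss: (49−34) in each of the next 2 periods.
No-deviation condition: (49−34)(δ+…+δ^2) ≥ 68−49, i.e. δ+…+δ^2 ≥ 19/15.
At δ = 3/4: δ+…+δ^2 = 1.3125 ≥ 1.2667.
So cooperation is sustainable.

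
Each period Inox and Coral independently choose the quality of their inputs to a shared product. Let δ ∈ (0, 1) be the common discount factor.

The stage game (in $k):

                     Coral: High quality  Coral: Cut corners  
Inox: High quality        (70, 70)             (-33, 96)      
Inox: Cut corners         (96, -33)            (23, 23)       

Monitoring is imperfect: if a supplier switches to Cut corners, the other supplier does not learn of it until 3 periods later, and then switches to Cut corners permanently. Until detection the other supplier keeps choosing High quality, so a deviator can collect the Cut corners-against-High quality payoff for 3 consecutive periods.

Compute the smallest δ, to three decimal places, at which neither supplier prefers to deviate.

0.709

Deviating for the 3 undetected periods gains 96−70 = 26 per period over cooperation, then loses 70−23 = 47 per period forever once punishment starts.
Gain: 26(1 + δ + … + δ^2); loss: 47·δ^3/(1−δ).
No profitable deviation ⇔ 26(1−δ^3) ≤ 47·δ^3, i.e. δ^3 ≥ 26/(26+47) = 26/73.
Hence δ ≥ (26/73)^(1/3) ≈ 0.709.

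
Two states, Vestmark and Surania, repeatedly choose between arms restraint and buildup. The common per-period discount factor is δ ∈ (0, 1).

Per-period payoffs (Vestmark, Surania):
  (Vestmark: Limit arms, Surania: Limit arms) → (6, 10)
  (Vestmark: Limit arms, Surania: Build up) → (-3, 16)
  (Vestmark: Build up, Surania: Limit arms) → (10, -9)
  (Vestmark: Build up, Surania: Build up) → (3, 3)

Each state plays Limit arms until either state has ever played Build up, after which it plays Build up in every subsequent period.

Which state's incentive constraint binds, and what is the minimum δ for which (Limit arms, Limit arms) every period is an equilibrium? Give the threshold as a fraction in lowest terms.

Vestmark's threshold: (10−6)/(10−3) = 4/7.
Surania's threshold: (16−10)/(16−3) = 6/13.
4/7 > 6/13, so Vestmark binds and δ* = 4/7.

Vestmark; δ ≥ 4/7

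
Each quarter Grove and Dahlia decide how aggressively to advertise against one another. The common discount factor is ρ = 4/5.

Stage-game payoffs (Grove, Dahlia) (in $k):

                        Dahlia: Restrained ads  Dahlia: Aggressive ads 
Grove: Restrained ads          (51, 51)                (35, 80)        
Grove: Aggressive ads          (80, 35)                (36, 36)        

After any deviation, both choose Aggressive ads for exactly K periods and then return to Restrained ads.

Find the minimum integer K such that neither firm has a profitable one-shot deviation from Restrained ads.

3

Need Σ_{k=1}^{K} ρ^k ≥ (80−51)/(51−36) = 1.9333 at ρ = 4/5.
At K = 2 the sum is 1.4400 < 1.9333; at K = 3 it is 1.9520 ≥ 1.9333.
So the minimum punishment length is K = 3.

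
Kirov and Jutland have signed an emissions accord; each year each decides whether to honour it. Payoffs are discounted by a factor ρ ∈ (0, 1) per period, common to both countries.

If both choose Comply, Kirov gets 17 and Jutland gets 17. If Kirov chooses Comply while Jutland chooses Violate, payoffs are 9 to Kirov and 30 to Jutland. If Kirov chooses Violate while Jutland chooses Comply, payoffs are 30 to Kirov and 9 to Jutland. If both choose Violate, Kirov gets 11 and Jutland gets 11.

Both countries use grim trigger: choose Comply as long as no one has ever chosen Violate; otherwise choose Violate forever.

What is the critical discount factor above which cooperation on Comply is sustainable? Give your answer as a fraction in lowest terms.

Under grim trigger the critical discount factor is (T−C)/(T−P) with T = 30, C = 17, P = 11.
ρ* = (30−17)/(30−11) = 13/19.

13/19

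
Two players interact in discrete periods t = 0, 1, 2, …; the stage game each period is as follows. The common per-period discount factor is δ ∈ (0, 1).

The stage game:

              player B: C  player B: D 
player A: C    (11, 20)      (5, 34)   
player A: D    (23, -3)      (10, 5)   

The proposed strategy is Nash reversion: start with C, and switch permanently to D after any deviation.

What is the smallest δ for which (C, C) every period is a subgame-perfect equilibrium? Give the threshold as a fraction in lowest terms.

player A: cooperation gives 11 each period; deviation gives 23 once then 10 forever.
  11/(1−δ) ≥ 23 + 10δ/(1−δ) ⇒ δ ≥ 12/13.
player B: cooperation gives 20 each period; deviation gives 34 once then 5 forever.
  δ ≥ 14/29.
Both must hold, so the binding constraint is player A's: δ ≥ 12/13.

12/13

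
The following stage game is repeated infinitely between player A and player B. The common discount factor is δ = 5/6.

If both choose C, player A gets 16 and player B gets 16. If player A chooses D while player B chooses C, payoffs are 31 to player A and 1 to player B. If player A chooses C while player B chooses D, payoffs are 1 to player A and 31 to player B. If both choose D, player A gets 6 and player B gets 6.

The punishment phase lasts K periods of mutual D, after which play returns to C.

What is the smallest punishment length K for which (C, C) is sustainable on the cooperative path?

No profitable deviation requires (16−6)(δ+…+δ^K) ≥ 31−16, i.e. δ+…+δ^K ≥ 3/2 ≈ 1.5000.
With δ = 5/6, the partial sums are K=1: 0.8333, K=2: 1.5278.
K = 2 is the first length at which the sum reaches 1.5000.

2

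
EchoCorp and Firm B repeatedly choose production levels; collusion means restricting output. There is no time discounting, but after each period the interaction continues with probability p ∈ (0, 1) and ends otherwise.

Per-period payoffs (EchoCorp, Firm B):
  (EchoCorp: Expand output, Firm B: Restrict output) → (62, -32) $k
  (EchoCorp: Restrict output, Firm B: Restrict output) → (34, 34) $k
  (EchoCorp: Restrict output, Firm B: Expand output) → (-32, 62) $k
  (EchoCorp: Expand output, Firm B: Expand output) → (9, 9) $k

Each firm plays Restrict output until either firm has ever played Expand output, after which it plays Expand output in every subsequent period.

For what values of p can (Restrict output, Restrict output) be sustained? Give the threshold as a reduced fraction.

28/53

With no time discounting, the continuation probability p plays the role of the discount factor.
Grim-trigger IC: 34/(1−p) ≥ 62 + 9p/(1−p) ⇒ p ≥ (62−34)/(62−9) = 28/53.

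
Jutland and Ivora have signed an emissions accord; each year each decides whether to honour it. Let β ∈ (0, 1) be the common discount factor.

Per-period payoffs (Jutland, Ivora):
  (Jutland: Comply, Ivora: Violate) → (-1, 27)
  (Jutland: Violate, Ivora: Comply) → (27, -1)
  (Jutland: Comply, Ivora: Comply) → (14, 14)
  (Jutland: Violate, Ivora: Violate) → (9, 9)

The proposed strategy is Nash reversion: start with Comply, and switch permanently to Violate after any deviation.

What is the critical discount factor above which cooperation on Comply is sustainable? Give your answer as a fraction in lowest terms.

Cooperation forever yields 14 each period: 14/(1−β).
Deviating yields 27 once, then 9 forever: 27 + 9β/(1−β).
No profitable deviation requires 14/(1−β) ≥ 27 + 9β/(1−β).
Multiplying by (1−β): 14 ≥ 27(1−β) + 9β = 27 − 18β.
So 18β ≥ 13, i.e. β ≥ 13/18.

13/18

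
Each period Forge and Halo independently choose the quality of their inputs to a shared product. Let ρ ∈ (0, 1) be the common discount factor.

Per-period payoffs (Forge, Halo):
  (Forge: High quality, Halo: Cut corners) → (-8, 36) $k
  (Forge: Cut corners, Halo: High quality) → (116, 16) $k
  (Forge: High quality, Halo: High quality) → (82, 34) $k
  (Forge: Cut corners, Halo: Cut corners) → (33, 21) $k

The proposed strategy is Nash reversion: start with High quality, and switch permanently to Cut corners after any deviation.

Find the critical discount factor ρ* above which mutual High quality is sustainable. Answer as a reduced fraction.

Forge: cooperation gives 82 each period; deviation gives 116 once then 33 forever.
  82/(1−ρ) ≥ 116 + 33ρ/(1−ρ) ⇒ ρ ≥ 34/83.
Halo: cooperation gives 34 each period; deviation gives 36 once then 21 forever.
  ρ ≥ 2/15.
Both must hold, so the binding constraint is Forge's: ρ ≥ 34/83.

34/83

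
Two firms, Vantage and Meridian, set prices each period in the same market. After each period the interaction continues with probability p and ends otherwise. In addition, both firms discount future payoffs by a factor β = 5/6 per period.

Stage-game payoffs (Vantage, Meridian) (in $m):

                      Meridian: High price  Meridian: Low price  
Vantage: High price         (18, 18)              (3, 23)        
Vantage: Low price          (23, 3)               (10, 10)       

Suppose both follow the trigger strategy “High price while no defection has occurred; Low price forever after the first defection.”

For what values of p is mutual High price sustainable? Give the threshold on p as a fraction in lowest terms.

6/13

With continuation probability p and discount β, the effective per-period discount factor is βp.
Grim-trigger IC: βp ≥ (23−18)/(23−10) = 5/13.
So p ≥ (5/13)/(5/6) = 6/13.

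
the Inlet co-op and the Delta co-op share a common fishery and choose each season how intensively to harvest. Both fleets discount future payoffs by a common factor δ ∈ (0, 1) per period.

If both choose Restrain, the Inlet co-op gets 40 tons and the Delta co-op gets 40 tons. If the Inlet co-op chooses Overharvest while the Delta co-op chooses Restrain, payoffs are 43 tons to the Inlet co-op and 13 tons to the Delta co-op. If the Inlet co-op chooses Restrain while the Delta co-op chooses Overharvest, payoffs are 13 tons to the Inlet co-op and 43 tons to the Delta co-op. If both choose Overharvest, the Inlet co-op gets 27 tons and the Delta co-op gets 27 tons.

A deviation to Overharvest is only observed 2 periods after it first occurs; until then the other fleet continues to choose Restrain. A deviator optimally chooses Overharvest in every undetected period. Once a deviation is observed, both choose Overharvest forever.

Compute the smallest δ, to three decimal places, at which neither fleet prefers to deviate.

Deviating for the 2 undetected periods gains 43−40 = 3 per period over cooperation, then loses 40−27 = 13 per period forever once punishment starts.
Gain: 3(1 + δ + … + δ^1); loss: 13·δ^2/(1−δ).
No profitable deviation ⇔ 3(1−δ^2) ≤ 13·δ^2, i.e. δ^2 ≥ 3/(3+13) = 3/16.
Hence δ ≥ (3/16)^(1/2) ≈ 0.433.

0.433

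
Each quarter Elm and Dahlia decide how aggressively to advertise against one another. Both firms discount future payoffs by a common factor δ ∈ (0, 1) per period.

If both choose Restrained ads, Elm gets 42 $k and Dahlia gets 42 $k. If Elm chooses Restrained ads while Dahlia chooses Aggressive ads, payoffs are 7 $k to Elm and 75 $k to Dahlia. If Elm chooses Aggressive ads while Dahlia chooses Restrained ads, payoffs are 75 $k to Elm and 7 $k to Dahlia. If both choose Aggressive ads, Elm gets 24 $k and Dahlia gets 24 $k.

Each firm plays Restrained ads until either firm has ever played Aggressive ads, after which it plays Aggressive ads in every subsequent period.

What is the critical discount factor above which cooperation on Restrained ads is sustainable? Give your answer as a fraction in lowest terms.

11/17

Cooperation forever yields 42 each period: 42/(1−δ).
Deviating yields 75 once, then 24 forever: 75 + 24δ/(1−δ).
No profitable deviation requires 42/(1−δ) ≥ 75 + 24δ/(1−δ).
Multiplying by (1−δ): 42 ≥ 75(1−δ) + 24δ = 75 − 51δ.
So 51δ ≥ 33, i.e. δ ≥ 33/51 = 11/17.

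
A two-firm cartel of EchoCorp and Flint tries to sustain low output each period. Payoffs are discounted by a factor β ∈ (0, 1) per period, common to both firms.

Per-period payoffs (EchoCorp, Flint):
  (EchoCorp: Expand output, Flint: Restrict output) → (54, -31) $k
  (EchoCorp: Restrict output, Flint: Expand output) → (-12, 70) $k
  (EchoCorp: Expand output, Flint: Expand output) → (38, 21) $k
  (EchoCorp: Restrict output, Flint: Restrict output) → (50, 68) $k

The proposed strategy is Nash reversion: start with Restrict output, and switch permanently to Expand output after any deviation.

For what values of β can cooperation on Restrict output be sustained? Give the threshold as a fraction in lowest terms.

For EchoCorp: deviation gain 54−50 = 4, per-period punishment loss 50−38 = 12. IC gives β ≥ 4/16 = 1/4.
For Flint: gain 2, loss 47 per period, so β ≥ 2/49.
The tighter constraint is EchoCorp's, so cooperation needs β ≥ 1/4.

1/4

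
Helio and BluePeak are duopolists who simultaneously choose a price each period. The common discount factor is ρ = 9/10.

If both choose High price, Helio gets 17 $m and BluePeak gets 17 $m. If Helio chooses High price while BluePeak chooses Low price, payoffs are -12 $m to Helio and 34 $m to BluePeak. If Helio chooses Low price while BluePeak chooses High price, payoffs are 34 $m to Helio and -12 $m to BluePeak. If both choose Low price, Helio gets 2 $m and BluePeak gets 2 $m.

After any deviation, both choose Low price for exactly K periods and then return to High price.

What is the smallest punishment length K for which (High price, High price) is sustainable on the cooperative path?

2

Need Σ_{k=1}^{K} ρ^k ≥ (34−17)/(17−2) = 1.1333 at ρ = 9/10.
At K = 1 the sum is 0.9000 < 1.1333; at K = 2 it is 1.7100 ≥ 1.1333.
So the minimum punishment length is K = 2.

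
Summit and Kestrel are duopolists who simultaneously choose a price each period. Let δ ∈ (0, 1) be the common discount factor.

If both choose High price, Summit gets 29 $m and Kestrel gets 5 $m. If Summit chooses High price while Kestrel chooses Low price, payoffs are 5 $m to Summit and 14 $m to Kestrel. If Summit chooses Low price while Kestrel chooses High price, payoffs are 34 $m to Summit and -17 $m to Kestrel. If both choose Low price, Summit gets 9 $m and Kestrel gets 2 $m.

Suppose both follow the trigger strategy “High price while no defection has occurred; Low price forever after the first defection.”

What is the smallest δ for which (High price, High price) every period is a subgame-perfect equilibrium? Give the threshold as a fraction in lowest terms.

Summit's threshold: (34−29)/(34−9) = 1/5.
Kestrel's threshold: (14−5)/(14−2) = 3/4.
1/5 < 3/4, so Kestrel binds and δ* = 3/4.

3/4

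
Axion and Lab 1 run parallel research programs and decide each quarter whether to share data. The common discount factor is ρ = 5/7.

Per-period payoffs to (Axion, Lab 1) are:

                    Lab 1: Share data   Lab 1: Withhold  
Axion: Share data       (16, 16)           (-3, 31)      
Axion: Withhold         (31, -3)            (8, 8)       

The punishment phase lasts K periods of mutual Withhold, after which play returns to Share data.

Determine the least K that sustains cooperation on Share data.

IC: ρ(1−ρ^K)/(1−ρ) ≥ (31−16)/(16−8) = 15/8.
With ρ = 5/7: need 1 − ρ^K ≥ 15/8·(1−5/7)/(5/7), i.e. ρ^K ≤ 0.2500.
Since (5/7)^4 = 0.2603 and (5/7)^5 = 0.1859, the smallest such K is 5.

5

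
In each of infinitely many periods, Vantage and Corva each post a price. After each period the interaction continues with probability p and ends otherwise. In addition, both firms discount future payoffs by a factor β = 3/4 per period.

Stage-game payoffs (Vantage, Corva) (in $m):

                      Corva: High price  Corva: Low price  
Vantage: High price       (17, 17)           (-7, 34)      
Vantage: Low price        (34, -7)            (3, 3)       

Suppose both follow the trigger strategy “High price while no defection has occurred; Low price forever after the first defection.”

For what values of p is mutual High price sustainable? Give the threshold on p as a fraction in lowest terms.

68/93

Expected continuation weight on next period's payoff is β·p = 3/4·p, which plays the role of the discount factor.
Cooperation requires 3/4·p ≥ (34−17)/(34−3) = 17/31, hence p ≥ 68/93.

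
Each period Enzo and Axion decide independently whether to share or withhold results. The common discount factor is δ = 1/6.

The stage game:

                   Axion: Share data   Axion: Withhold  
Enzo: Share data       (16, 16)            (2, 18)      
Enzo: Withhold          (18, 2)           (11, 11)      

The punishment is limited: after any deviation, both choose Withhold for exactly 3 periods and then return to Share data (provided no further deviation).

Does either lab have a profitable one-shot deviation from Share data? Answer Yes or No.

Yes

IC: δ+…+δ^3 ≥ (18−16)/(16−11) = 2/5.
At δ = 1/6: partial sum = 0.1991 < 0.4000. Cooperation not sustainable.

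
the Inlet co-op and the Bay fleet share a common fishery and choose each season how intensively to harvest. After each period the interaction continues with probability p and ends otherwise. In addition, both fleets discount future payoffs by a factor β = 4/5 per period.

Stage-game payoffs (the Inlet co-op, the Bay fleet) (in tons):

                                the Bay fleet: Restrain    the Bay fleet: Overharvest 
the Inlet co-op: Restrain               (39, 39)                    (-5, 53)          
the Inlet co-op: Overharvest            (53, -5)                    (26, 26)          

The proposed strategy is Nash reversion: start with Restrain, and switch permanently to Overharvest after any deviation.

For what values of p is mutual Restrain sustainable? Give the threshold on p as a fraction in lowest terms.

With continuation probability p and discount β, the effective per-period discount factor is βp.
Grim-trigger IC: βp ≥ (53−39)/(53−26) = 14/27.
So p ≥ (14/27)/(4/5) = 35/54.

35/54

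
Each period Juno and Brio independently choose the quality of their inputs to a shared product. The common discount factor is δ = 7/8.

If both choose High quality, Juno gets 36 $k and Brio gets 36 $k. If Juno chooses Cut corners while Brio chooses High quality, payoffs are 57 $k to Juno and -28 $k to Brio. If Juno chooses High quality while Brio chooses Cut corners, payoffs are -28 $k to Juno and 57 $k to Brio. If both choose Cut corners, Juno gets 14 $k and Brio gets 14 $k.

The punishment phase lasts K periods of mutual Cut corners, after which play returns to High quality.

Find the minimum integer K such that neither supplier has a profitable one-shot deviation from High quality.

Need Σ_{k=1}^{K} δ^k ≥ (57−36)/(36−14) = 0.9545 at δ = 7/8.
At K = 1 the sum is 0.8750 < 0.9545; at K = 2 it is 1.6406 ≥ 0.9545.
So the minimum punishment length is K = 2.

2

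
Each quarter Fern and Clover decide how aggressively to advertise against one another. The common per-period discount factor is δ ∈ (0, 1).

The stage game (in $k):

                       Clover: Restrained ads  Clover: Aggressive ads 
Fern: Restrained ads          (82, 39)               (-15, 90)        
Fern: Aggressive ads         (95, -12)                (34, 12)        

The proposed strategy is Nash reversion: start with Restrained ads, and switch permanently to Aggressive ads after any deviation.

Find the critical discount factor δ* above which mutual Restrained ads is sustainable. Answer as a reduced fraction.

Fern's threshold: (95−82)/(95−34) = 13/61.
Clover's threshold: (90−39)/(90−12) = 17/26.
13/61 < 17/26, so Clover binds and δ* = 17/26.

17/26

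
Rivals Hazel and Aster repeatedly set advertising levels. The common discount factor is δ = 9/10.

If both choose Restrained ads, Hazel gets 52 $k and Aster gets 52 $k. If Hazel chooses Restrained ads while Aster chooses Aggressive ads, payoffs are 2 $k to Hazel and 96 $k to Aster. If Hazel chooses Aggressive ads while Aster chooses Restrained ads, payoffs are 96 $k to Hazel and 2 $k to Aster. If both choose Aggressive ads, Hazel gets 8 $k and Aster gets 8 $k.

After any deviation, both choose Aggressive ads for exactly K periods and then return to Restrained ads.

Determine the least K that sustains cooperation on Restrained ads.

IC: δ(1−δ^K)/(1−δ) ≥ (96−52)/(52−8) = 1.
With δ = 9/10: need 1 − δ^K ≥ 1·(1−9/10)/(9/10), i.e. δ^K ≤ 0.8889.
Since (9/10)^1 = 0.9000 and (9/10)^2 = 0.8100, the smallest such K is 2.

2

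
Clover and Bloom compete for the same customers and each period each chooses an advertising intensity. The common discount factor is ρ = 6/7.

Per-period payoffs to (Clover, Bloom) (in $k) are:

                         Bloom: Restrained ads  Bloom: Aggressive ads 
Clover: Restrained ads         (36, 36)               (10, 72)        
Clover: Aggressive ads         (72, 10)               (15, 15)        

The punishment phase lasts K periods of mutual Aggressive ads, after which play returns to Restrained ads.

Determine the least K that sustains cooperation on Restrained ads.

No profitable deviation requires (36−15)(ρ+…+ρ^K) ≥ 72−36, i.e. ρ+…+ρ^K ≥ 12/7 ≈ 1.7143.
With ρ = 6/7, the partial sums are K=1: 0.8571, K=2: 1.5918, K=3: 2.2216.
K = 3 is the first length at which the sum reaches 1.7143.

3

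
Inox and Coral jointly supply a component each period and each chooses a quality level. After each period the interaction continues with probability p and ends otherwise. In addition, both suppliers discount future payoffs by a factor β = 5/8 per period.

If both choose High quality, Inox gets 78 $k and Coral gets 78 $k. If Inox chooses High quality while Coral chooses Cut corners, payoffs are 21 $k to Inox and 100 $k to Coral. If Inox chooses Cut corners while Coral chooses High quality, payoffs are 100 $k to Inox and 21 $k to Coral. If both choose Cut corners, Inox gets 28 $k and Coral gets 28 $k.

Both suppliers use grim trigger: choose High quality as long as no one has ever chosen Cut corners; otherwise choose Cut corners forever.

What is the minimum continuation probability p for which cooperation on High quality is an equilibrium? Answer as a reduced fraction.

22/45

With continuation probability p and discount β, the effective per-period discount factor is βp.
Grim-trigger IC: βp ≥ (100−78)/(100−28) = 11/36.
So p ≥ (11/36)/(5/8) = 22/45.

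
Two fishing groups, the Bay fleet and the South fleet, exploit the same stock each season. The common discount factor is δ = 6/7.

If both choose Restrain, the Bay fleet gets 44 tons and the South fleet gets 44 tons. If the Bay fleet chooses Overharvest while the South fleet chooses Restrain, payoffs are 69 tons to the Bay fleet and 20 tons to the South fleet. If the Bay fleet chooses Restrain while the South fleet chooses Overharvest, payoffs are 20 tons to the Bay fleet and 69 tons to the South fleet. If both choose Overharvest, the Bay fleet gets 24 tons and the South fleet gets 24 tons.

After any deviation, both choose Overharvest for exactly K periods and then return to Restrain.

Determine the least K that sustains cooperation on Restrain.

2

No profitable deviation requires (44−24)(δ+…+δ^K) ≥ 69−44, i.e. δ+…+δ^K ≥ 5/4 ≈ 1.2500.
With δ = 6/7, the partial sums are K=1: 0.8571, K=2: 1.5918.
K = 2 is the first length at which the sum reaches 1.2500.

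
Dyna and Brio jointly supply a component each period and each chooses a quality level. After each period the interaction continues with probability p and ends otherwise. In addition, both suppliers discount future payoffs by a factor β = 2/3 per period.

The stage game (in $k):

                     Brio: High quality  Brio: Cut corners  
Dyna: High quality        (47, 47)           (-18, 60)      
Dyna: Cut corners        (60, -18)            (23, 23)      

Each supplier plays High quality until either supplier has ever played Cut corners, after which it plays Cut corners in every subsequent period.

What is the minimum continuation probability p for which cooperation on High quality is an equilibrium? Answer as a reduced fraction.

With continuation probability p and discount β, the effective per-period discount factor is βp.
Grim-trigger IC: βp ≥ (60−47)/(60−23) = 13/37.
So p ≥ (13/37)/(2/3) = 39/74.

39/74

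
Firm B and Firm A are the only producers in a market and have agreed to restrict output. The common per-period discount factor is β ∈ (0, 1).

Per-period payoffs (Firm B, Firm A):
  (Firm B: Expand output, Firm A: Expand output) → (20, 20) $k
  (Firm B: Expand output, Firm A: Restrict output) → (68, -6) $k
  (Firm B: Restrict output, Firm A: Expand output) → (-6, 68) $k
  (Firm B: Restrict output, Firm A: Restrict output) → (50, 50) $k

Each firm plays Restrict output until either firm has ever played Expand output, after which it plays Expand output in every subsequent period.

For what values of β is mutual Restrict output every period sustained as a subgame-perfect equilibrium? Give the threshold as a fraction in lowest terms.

3/8

Cooperation forever yields 50 each period: 50/(1−β).
Deviating yields 68 once, then 20 forever: 68 + 20β/(1−β).
No profitable deviation requires 50/(1−β) ≥ 68 + 20β/(1−β).
Multiplying by (1−β): 50 ≥ 68(1−β) + 20β = 68 − 48β.
So 48β ≥ 18, i.e. β ≥ 18/48 = 3/8.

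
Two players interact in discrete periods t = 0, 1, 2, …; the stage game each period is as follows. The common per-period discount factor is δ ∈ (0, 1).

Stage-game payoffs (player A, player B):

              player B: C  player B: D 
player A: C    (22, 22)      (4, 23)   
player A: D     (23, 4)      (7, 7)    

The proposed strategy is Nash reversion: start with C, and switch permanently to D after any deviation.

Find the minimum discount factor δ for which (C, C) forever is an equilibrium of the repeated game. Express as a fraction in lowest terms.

1/16

One-period gain from deviating is 23 − 22 = 1. The loss is 22 − 7 = 15 in every subsequent period, with present value 15·δ/(1−δ).
Deviation is unprofitable when 15·δ/(1−δ) ≥ 1, i.e. δ/(1−δ) ≥ 1/15.
Equivalently δ ≥ 1/(1+15) = 1/16.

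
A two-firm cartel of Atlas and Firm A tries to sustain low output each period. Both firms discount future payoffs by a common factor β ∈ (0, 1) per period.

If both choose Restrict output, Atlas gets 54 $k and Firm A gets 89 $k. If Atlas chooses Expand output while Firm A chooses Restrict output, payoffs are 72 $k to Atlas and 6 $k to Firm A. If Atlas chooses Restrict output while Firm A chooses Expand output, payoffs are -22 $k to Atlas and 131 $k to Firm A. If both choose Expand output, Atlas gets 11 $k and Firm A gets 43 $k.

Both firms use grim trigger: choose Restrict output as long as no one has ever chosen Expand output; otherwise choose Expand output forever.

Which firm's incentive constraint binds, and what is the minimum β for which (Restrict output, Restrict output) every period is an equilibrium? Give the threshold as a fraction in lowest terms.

Firm A; β ≥ 21/44

Atlas's threshold: (72−54)/(72−11) = 18/61.
Firm A's threshold: (131−89)/(131−43) = 21/44.
18/61 < 21/44, so Firm A binds and β* = 21/44.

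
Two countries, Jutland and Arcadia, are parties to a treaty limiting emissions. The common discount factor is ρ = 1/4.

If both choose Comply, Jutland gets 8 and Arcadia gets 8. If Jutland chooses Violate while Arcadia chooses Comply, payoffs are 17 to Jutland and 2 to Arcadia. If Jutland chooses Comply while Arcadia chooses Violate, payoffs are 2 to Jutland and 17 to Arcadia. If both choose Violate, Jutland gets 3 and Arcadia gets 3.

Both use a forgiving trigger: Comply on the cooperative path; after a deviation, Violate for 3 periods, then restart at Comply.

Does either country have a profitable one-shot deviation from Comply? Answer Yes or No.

Yes

Comparing payoff streams over the 4 periods until play realigns: cooperate → 8(1+ρ+…+ρ^3); deviate → 17 + 3(ρ+…+ρ^3).
Cooperation is sustained iff (8−3)(ρ+…+ρ^3) ≥ 17−8.
ρ+…+ρ^3 = 1/4·(1−(1/4)^3)/(1−1/4) = 0.3281, and (17−8)/(8−3) = 1.8000.
0.3281 < 1.8000, so cooperation is not sustainable.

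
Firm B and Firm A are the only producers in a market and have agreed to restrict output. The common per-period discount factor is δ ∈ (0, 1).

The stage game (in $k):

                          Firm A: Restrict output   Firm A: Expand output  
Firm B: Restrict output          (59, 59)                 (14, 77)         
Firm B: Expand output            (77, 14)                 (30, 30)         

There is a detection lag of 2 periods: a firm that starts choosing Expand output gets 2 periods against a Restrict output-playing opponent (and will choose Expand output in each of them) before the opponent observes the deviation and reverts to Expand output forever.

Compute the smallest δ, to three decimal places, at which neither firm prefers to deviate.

0.619

The best deviation is to choose Expand output for all 2 undetected periods, earning 77 each, then 30 forever once detected.
Deviation value: 77(1−δ^2)/(1−δ) + 30δ^2/(1−δ); cooperation value: 59/(1−δ).
IC: 59 ≥ 77(1−δ^2) + 30δ^2 = 77 − 47δ^2.
So δ^2 ≥ 18/47, giving δ ≥ (18/47)^(1/2) ≈ 0.619.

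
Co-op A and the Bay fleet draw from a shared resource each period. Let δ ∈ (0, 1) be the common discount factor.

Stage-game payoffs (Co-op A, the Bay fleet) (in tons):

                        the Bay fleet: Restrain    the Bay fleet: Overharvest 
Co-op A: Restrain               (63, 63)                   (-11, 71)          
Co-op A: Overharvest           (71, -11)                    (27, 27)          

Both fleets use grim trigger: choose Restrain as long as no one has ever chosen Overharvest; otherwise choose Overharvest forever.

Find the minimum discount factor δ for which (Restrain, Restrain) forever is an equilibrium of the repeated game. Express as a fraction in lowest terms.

2/11

One-period gain from deviating is 71 − 63 = 8. The loss is 63 − 27 = 36 in every subsequent period, with present value 36·δ/(1−δ).
Deviation is unprofitable when 36·δ/(1−δ) ≥ 8, i.e. δ/(1−δ) ≥ 2/9.
Equivalently δ ≥ 8/(8+36) = 2/11.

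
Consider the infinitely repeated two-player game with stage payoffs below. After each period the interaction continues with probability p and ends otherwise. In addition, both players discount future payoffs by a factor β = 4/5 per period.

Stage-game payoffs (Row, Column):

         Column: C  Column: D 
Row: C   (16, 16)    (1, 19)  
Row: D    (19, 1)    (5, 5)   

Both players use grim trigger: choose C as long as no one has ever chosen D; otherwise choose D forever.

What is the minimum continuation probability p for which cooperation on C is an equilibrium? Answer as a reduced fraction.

With continuation probability p and discount β, the effective per-period discount factor is βp.
Grim-trigger IC: βp ≥ (19−16)/(19−5) = 3/14.
So p ≥ (3/14)/(4/5) = 15/56.

15/56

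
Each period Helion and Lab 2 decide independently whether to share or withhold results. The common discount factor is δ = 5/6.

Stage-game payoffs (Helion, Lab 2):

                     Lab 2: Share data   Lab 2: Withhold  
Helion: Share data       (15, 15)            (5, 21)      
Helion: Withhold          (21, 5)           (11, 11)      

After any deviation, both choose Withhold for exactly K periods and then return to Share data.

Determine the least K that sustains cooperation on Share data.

Need Σ_{k=1}^{K} δ^k ≥ (21−15)/(15−11) = 1.5000 at δ = 5/6.
At K = 1 the sum is 0.8333 < 1.5000; at K = 2 it is 1.5278 ≥ 1.5000.
So the minimum punishment length is K = 2.

2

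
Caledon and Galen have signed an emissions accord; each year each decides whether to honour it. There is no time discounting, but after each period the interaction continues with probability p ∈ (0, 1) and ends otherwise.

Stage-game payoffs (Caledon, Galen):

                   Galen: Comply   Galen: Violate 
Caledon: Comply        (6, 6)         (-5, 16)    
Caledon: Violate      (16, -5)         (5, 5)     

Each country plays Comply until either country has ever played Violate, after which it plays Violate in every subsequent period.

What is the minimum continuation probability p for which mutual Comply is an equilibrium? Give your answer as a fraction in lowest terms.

Expected cooperation value is 6 + p·6 + p²·6 + … = 6/(1−p); deviation gives 16 + p·5/(1−p).
6 ≥ 16(1−p) + 5p ⇒ 11p ≥ 10 ⇒ p ≥ 10/11.

10/11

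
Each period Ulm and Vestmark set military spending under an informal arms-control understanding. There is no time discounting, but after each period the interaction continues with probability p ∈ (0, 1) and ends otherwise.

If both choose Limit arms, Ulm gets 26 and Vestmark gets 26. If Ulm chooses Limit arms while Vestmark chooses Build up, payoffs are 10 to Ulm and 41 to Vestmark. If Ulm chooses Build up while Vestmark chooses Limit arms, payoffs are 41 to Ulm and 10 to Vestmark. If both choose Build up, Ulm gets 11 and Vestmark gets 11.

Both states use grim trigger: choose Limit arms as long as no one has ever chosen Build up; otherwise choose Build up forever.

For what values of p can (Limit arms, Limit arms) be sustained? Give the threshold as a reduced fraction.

With no time discounting, the continuation probability p plays the role of the discount factor.
Grim-trigger IC: 26/(1−p) ≥ 41 + 11p/(1−p) ⇒ p ≥ (41−26)/(41−11) = 1/2.

1/2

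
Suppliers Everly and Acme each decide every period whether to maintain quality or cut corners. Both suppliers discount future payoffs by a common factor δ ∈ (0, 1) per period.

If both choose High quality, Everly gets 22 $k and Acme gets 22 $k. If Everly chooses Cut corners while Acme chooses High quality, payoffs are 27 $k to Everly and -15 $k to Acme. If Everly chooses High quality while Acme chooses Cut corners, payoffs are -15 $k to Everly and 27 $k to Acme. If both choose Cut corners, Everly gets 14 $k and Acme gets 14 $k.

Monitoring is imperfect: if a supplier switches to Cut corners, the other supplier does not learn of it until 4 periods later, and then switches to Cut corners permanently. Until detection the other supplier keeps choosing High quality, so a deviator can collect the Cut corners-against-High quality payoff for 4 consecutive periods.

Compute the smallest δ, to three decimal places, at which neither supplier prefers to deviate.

Deviating for the 4 undetected periods gains 27−22 = 5 per period over cooperation, then loses 22−14 = 8 per period forever once punishment starts.
Gain: 5(1 + δ + … + δ^3); loss: 8·δ^4/(1−δ).
No profitable deviation ⇔ 5(1−δ^4) ≤ 8·δ^4, i.e. δ^4 ≥ 5/(5+8) = 5/13.
Hence δ ≥ (5/13)^(1/4) ≈ 0.788.

0.788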